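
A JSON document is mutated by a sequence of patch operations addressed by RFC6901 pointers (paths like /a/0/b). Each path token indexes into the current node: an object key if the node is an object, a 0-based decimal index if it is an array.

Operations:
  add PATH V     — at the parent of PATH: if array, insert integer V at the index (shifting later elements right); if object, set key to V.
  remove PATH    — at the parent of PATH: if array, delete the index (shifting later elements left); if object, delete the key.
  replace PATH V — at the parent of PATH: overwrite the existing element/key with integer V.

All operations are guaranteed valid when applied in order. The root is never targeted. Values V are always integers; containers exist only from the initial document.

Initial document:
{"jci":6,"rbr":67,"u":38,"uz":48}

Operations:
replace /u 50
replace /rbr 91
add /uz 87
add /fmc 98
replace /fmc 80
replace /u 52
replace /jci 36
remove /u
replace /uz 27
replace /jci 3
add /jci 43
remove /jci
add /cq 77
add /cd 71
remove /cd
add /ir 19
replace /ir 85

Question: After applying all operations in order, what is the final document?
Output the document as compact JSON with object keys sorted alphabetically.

Answer: {"cq":77,"fmc":80,"ir":85,"rbr":91,"uz":27}

Derivation:
After op 1 (replace /u 50): {"jci":6,"rbr":67,"u":50,"uz":48}
After op 2 (replace /rbr 91): {"jci":6,"rbr":91,"u":50,"uz":48}
After op 3 (add /uz 87): {"jci":6,"rbr":91,"u":50,"uz":87}
After op 4 (add /fmc 98): {"fmc":98,"jci":6,"rbr":91,"u":50,"uz":87}
After op 5 (replace /fmc 80): {"fmc":80,"jci":6,"rbr":91,"u":50,"uz":87}
After op 6 (replace /u 52): {"fmc":80,"jci":6,"rbr":91,"u":52,"uz":87}
After op 7 (replace /jci 36): {"fmc":80,"jci":36,"rbr":91,"u":52,"uz":87}
After op 8 (remove /u): {"fmc":80,"jci":36,"rbr":91,"uz":87}
After op 9 (replace /uz 27): {"fmc":80,"jci":36,"rbr":91,"uz":27}
After op 10 (replace /jci 3): {"fmc":80,"jci":3,"rbr":91,"uz":27}
After op 11 (add /jci 43): {"fmc":80,"jci":43,"rbr":91,"uz":27}
After op 12 (remove /jci): {"fmc":80,"rbr":91,"uz":27}
After op 13 (add /cq 77): {"cq":77,"fmc":80,"rbr":91,"uz":27}
After op 14 (add /cd 71): {"cd":71,"cq":77,"fmc":80,"rbr":91,"uz":27}
After op 15 (remove /cd): {"cq":77,"fmc":80,"rbr":91,"uz":27}
After op 16 (add /ir 19): {"cq":77,"fmc":80,"ir":19,"rbr":91,"uz":27}
After op 17 (replace /ir 85): {"cq":77,"fmc":80,"ir":85,"rbr":91,"uz":27}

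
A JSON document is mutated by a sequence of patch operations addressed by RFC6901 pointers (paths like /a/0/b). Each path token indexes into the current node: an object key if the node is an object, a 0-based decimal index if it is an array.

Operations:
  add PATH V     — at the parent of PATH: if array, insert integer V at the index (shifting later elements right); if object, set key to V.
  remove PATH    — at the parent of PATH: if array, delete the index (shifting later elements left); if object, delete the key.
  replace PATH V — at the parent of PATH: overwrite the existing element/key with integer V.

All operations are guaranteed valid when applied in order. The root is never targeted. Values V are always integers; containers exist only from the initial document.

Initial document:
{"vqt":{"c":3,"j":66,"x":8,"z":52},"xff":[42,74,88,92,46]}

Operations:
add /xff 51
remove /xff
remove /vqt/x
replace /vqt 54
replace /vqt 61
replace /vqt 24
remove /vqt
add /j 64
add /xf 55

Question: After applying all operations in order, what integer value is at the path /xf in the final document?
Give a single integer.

After op 1 (add /xff 51): {"vqt":{"c":3,"j":66,"x":8,"z":52},"xff":51}
After op 2 (remove /xff): {"vqt":{"c":3,"j":66,"x":8,"z":52}}
After op 3 (remove /vqt/x): {"vqt":{"c":3,"j":66,"z":52}}
After op 4 (replace /vqt 54): {"vqt":54}
After op 5 (replace /vqt 61): {"vqt":61}
After op 6 (replace /vqt 24): {"vqt":24}
After op 7 (remove /vqt): {}
After op 8 (add /j 64): {"j":64}
After op 9 (add /xf 55): {"j":64,"xf":55}
Value at /xf: 55

Answer: 55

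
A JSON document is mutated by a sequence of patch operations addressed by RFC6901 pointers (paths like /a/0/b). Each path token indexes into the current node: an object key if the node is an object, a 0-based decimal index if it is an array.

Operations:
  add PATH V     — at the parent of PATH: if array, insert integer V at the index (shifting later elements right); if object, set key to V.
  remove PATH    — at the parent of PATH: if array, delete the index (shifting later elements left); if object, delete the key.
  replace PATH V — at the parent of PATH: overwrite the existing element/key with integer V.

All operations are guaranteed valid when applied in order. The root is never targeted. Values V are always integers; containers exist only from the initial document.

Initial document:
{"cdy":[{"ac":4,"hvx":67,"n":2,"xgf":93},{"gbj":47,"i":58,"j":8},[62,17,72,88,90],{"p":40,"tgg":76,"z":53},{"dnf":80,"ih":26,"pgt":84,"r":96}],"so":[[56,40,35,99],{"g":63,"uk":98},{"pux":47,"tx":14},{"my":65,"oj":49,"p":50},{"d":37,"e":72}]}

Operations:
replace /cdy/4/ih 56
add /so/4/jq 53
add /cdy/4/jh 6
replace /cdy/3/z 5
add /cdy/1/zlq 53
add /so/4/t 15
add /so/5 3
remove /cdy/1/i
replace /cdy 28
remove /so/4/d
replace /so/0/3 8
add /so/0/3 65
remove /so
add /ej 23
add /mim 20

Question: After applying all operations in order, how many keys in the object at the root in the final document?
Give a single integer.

After op 1 (replace /cdy/4/ih 56): {"cdy":[{"ac":4,"hvx":67,"n":2,"xgf":93},{"gbj":47,"i":58,"j":8},[62,17,72,88,90],{"p":40,"tgg":76,"z":53},{"dnf":80,"ih":56,"pgt":84,"r":96}],"so":[[56,40,35,99],{"g":63,"uk":98},{"pux":47,"tx":14},{"my":65,"oj":49,"p":50},{"d":37,"e":72}]}
After op 2 (add /so/4/jq 53): {"cdy":[{"ac":4,"hvx":67,"n":2,"xgf":93},{"gbj":47,"i":58,"j":8},[62,17,72,88,90],{"p":40,"tgg":76,"z":53},{"dnf":80,"ih":56,"pgt":84,"r":96}],"so":[[56,40,35,99],{"g":63,"uk":98},{"pux":47,"tx":14},{"my":65,"oj":49,"p":50},{"d":37,"e":72,"jq":53}]}
After op 3 (add /cdy/4/jh 6): {"cdy":[{"ac":4,"hvx":67,"n":2,"xgf":93},{"gbj":47,"i":58,"j":8},[62,17,72,88,90],{"p":40,"tgg":76,"z":53},{"dnf":80,"ih":56,"jh":6,"pgt":84,"r":96}],"so":[[56,40,35,99],{"g":63,"uk":98},{"pux":47,"tx":14},{"my":65,"oj":49,"p":50},{"d":37,"e":72,"jq":53}]}
After op 4 (replace /cdy/3/z 5): {"cdy":[{"ac":4,"hvx":67,"n":2,"xgf":93},{"gbj":47,"i":58,"j":8},[62,17,72,88,90],{"p":40,"tgg":76,"z":5},{"dnf":80,"ih":56,"jh":6,"pgt":84,"r":96}],"so":[[56,40,35,99],{"g":63,"uk":98},{"pux":47,"tx":14},{"my":65,"oj":49,"p":50},{"d":37,"e":72,"jq":53}]}
After op 5 (add /cdy/1/zlq 53): {"cdy":[{"ac":4,"hvx":67,"n":2,"xgf":93},{"gbj":47,"i":58,"j":8,"zlq":53},[62,17,72,88,90],{"p":40,"tgg":76,"z":5},{"dnf":80,"ih":56,"jh":6,"pgt":84,"r":96}],"so":[[56,40,35,99],{"g":63,"uk":98},{"pux":47,"tx":14},{"my":65,"oj":49,"p":50},{"d":37,"e":72,"jq":53}]}
After op 6 (add /so/4/t 15): {"cdy":[{"ac":4,"hvx":67,"n":2,"xgf":93},{"gbj":47,"i":58,"j":8,"zlq":53},[62,17,72,88,90],{"p":40,"tgg":76,"z":5},{"dnf":80,"ih":56,"jh":6,"pgt":84,"r":96}],"so":[[56,40,35,99],{"g":63,"uk":98},{"pux":47,"tx":14},{"my":65,"oj":49,"p":50},{"d":37,"e":72,"jq":53,"t":15}]}
After op 7 (add /so/5 3): {"cdy":[{"ac":4,"hvx":67,"n":2,"xgf":93},{"gbj":47,"i":58,"j":8,"zlq":53},[62,17,72,88,90],{"p":40,"tgg":76,"z":5},{"dnf":80,"ih":56,"jh":6,"pgt":84,"r":96}],"so":[[56,40,35,99],{"g":63,"uk":98},{"pux":47,"tx":14},{"my":65,"oj":49,"p":50},{"d":37,"e":72,"jq":53,"t":15},3]}
After op 8 (remove /cdy/1/i): {"cdy":[{"ac":4,"hvx":67,"n":2,"xgf":93},{"gbj":47,"j":8,"zlq":53},[62,17,72,88,90],{"p":40,"tgg":76,"z":5},{"dnf":80,"ih":56,"jh":6,"pgt":84,"r":96}],"so":[[56,40,35,99],{"g":63,"uk":98},{"pux":47,"tx":14},{"my":65,"oj":49,"p":50},{"d":37,"e":72,"jq":53,"t":15},3]}
After op 9 (replace /cdy 28): {"cdy":28,"so":[[56,40,35,99],{"g":63,"uk":98},{"pux":47,"tx":14},{"my":65,"oj":49,"p":50},{"d":37,"e":72,"jq":53,"t":15},3]}
After op 10 (remove /so/4/d): {"cdy":28,"so":[[56,40,35,99],{"g":63,"uk":98},{"pux":47,"tx":14},{"my":65,"oj":49,"p":50},{"e":72,"jq":53,"t":15},3]}
After op 11 (replace /so/0/3 8): {"cdy":28,"so":[[56,40,35,8],{"g":63,"uk":98},{"pux":47,"tx":14},{"my":65,"oj":49,"p":50},{"e":72,"jq":53,"t":15},3]}
After op 12 (add /so/0/3 65): {"cdy":28,"so":[[56,40,35,65,8],{"g":63,"uk":98},{"pux":47,"tx":14},{"my":65,"oj":49,"p":50},{"e":72,"jq":53,"t":15},3]}
After op 13 (remove /so): {"cdy":28}
After op 14 (add /ej 23): {"cdy":28,"ej":23}
After op 15 (add /mim 20): {"cdy":28,"ej":23,"mim":20}
Size at the root: 3

Answer: 3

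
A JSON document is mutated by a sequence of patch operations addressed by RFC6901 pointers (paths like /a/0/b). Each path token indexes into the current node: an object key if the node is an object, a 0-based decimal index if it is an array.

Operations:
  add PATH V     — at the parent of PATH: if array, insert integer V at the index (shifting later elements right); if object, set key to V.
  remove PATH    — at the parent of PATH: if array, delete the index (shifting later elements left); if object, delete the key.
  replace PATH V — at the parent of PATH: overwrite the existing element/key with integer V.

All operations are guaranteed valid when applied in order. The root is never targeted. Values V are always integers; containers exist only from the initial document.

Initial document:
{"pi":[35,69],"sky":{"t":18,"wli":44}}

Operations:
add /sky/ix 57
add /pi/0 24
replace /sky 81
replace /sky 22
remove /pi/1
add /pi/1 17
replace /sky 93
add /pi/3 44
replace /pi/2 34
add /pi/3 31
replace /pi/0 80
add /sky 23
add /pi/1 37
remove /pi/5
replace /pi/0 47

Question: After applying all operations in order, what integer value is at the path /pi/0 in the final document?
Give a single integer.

After op 1 (add /sky/ix 57): {"pi":[35,69],"sky":{"ix":57,"t":18,"wli":44}}
After op 2 (add /pi/0 24): {"pi":[24,35,69],"sky":{"ix":57,"t":18,"wli":44}}
After op 3 (replace /sky 81): {"pi":[24,35,69],"sky":81}
After op 4 (replace /sky 22): {"pi":[24,35,69],"sky":22}
After op 5 (remove /pi/1): {"pi":[24,69],"sky":22}
After op 6 (add /pi/1 17): {"pi":[24,17,69],"sky":22}
After op 7 (replace /sky 93): {"pi":[24,17,69],"sky":93}
After op 8 (add /pi/3 44): {"pi":[24,17,69,44],"sky":93}
After op 9 (replace /pi/2 34): {"pi":[24,17,34,44],"sky":93}
After op 10 (add /pi/3 31): {"pi":[24,17,34,31,44],"sky":93}
After op 11 (replace /pi/0 80): {"pi":[80,17,34,31,44],"sky":93}
After op 12 (add /sky 23): {"pi":[80,17,34,31,44],"sky":23}
After op 13 (add /pi/1 37): {"pi":[80,37,17,34,31,44],"sky":23}
After op 14 (remove /pi/5): {"pi":[80,37,17,34,31],"sky":23}
After op 15 (replace /pi/0 47): {"pi":[47,37,17,34,31],"sky":23}
Value at /pi/0: 47

Answer: 47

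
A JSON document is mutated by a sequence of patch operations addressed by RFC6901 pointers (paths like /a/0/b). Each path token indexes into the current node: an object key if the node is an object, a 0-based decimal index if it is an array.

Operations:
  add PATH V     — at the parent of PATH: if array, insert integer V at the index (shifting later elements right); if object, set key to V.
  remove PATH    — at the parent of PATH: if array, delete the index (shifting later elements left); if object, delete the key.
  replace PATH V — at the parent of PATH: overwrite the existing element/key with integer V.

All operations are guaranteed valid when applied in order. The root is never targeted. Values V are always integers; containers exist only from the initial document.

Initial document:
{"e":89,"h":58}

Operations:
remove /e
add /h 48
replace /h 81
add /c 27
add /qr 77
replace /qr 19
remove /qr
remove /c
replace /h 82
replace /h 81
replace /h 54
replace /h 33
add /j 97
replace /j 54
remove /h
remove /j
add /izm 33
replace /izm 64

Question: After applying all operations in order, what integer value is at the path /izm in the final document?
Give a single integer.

Answer: 64

Derivation:
After op 1 (remove /e): {"h":58}
After op 2 (add /h 48): {"h":48}
After op 3 (replace /h 81): {"h":81}
After op 4 (add /c 27): {"c":27,"h":81}
After op 5 (add /qr 77): {"c":27,"h":81,"qr":77}
After op 6 (replace /qr 19): {"c":27,"h":81,"qr":19}
After op 7 (remove /qr): {"c":27,"h":81}
After op 8 (remove /c): {"h":81}
After op 9 (replace /h 82): {"h":82}
After op 10 (replace /h 81): {"h":81}
After op 11 (replace /h 54): {"h":54}
After op 12 (replace /h 33): {"h":33}
After op 13 (add /j 97): {"h":33,"j":97}
After op 14 (replace /j 54): {"h":33,"j":54}
After op 15 (remove /h): {"j":54}
After op 16 (remove /j): {}
After op 17 (add /izm 33): {"izm":33}
After op 18 (replace /izm 64): {"izm":64}
Value at /izm: 64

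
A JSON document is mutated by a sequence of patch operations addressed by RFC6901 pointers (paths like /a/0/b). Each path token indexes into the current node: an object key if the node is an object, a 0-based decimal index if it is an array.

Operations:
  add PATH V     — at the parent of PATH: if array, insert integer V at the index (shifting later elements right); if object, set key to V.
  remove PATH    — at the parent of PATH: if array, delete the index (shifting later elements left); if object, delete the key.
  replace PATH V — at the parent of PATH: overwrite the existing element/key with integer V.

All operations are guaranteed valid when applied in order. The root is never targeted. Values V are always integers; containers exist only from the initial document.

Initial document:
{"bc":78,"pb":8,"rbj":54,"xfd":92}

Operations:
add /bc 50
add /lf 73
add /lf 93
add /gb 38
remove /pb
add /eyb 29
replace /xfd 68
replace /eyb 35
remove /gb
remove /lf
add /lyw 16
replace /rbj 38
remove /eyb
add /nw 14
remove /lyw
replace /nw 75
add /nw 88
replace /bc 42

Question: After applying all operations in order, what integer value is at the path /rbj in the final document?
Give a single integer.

Answer: 38

Derivation:
After op 1 (add /bc 50): {"bc":50,"pb":8,"rbj":54,"xfd":92}
After op 2 (add /lf 73): {"bc":50,"lf":73,"pb":8,"rbj":54,"xfd":92}
After op 3 (add /lf 93): {"bc":50,"lf":93,"pb":8,"rbj":54,"xfd":92}
After op 4 (add /gb 38): {"bc":50,"gb":38,"lf":93,"pb":8,"rbj":54,"xfd":92}
After op 5 (remove /pb): {"bc":50,"gb":38,"lf":93,"rbj":54,"xfd":92}
After op 6 (add /eyb 29): {"bc":50,"eyb":29,"gb":38,"lf":93,"rbj":54,"xfd":92}
After op 7 (replace /xfd 68): {"bc":50,"eyb":29,"gb":38,"lf":93,"rbj":54,"xfd":68}
After op 8 (replace /eyb 35): {"bc":50,"eyb":35,"gb":38,"lf":93,"rbj":54,"xfd":68}
After op 9 (remove /gb): {"bc":50,"eyb":35,"lf":93,"rbj":54,"xfd":68}
After op 10 (remove /lf): {"bc":50,"eyb":35,"rbj":54,"xfd":68}
After op 11 (add /lyw 16): {"bc":50,"eyb":35,"lyw":16,"rbj":54,"xfd":68}
After op 12 (replace /rbj 38): {"bc":50,"eyb":35,"lyw":16,"rbj":38,"xfd":68}
After op 13 (remove /eyb): {"bc":50,"lyw":16,"rbj":38,"xfd":68}
After op 14 (add /nw 14): {"bc":50,"lyw":16,"nw":14,"rbj":38,"xfd":68}
After op 15 (remove /lyw): {"bc":50,"nw":14,"rbj":38,"xfd":68}
After op 16 (replace /nw 75): {"bc":50,"nw":75,"rbj":38,"xfd":68}
After op 17 (add /nw 88): {"bc":50,"nw":88,"rbj":38,"xfd":68}
After op 18 (replace /bc 42): {"bc":42,"nw":88,"rbj":38,"xfd":68}
Value at /rbj: 38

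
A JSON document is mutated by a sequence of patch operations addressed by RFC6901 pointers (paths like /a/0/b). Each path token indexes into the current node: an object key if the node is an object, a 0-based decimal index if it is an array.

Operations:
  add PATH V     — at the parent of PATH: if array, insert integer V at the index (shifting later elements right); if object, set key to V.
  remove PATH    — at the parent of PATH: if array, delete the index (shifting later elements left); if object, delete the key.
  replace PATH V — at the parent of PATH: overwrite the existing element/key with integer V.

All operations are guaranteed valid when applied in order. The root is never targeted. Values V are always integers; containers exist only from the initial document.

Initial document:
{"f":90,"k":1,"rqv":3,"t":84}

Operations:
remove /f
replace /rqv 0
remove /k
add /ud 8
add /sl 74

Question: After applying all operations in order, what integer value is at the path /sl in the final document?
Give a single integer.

Answer: 74

Derivation:
After op 1 (remove /f): {"k":1,"rqv":3,"t":84}
After op 2 (replace /rqv 0): {"k":1,"rqv":0,"t":84}
After op 3 (remove /k): {"rqv":0,"t":84}
After op 4 (add /ud 8): {"rqv":0,"t":84,"ud":8}
After op 5 (add /sl 74): {"rqv":0,"sl":74,"t":84,"ud":8}
Value at /sl: 74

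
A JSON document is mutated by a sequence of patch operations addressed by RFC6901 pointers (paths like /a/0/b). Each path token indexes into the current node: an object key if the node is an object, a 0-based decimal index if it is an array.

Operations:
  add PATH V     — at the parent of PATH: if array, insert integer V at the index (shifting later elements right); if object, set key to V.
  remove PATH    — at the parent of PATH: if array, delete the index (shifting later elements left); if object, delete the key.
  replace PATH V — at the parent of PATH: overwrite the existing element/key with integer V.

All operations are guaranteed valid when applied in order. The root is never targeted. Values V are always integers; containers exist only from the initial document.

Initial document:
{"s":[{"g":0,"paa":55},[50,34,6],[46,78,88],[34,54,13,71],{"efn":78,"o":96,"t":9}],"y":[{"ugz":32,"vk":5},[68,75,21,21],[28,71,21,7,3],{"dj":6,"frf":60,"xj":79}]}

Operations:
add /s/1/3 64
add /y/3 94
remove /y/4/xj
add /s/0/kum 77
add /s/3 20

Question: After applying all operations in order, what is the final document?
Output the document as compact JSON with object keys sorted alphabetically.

After op 1 (add /s/1/3 64): {"s":[{"g":0,"paa":55},[50,34,6,64],[46,78,88],[34,54,13,71],{"efn":78,"o":96,"t":9}],"y":[{"ugz":32,"vk":5},[68,75,21,21],[28,71,21,7,3],{"dj":6,"frf":60,"xj":79}]}
After op 2 (add /y/3 94): {"s":[{"g":0,"paa":55},[50,34,6,64],[46,78,88],[34,54,13,71],{"efn":78,"o":96,"t":9}],"y":[{"ugz":32,"vk":5},[68,75,21,21],[28,71,21,7,3],94,{"dj":6,"frf":60,"xj":79}]}
After op 3 (remove /y/4/xj): {"s":[{"g":0,"paa":55},[50,34,6,64],[46,78,88],[34,54,13,71],{"efn":78,"o":96,"t":9}],"y":[{"ugz":32,"vk":5},[68,75,21,21],[28,71,21,7,3],94,{"dj":6,"frf":60}]}
After op 4 (add /s/0/kum 77): {"s":[{"g":0,"kum":77,"paa":55},[50,34,6,64],[46,78,88],[34,54,13,71],{"efn":78,"o":96,"t":9}],"y":[{"ugz":32,"vk":5},[68,75,21,21],[28,71,21,7,3],94,{"dj":6,"frf":60}]}
After op 5 (add /s/3 20): {"s":[{"g":0,"kum":77,"paa":55},[50,34,6,64],[46,78,88],20,[34,54,13,71],{"efn":78,"o":96,"t":9}],"y":[{"ugz":32,"vk":5},[68,75,21,21],[28,71,21,7,3],94,{"dj":6,"frf":60}]}

Answer: {"s":[{"g":0,"kum":77,"paa":55},[50,34,6,64],[46,78,88],20,[34,54,13,71],{"efn":78,"o":96,"t":9}],"y":[{"ugz":32,"vk":5},[68,75,21,21],[28,71,21,7,3],94,{"dj":6,"frf":60}]}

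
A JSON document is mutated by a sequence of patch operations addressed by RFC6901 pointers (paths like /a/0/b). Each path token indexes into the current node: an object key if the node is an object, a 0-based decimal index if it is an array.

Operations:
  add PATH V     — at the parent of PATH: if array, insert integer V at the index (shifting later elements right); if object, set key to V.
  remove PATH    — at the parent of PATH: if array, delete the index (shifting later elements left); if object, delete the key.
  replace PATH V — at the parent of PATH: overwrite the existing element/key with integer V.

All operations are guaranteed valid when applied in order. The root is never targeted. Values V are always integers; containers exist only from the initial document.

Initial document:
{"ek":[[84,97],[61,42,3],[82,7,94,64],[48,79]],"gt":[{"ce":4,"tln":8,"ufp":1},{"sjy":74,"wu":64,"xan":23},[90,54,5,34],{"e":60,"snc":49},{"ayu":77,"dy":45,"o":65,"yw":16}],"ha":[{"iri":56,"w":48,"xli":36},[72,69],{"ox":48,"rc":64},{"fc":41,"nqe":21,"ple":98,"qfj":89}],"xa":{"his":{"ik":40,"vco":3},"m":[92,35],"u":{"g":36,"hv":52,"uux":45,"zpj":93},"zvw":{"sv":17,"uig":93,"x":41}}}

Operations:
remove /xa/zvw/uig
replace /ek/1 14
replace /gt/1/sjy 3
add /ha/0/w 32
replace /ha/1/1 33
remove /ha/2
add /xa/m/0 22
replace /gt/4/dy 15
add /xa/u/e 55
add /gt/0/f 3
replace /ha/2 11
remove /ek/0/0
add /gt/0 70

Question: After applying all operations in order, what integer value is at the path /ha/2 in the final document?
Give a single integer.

After op 1 (remove /xa/zvw/uig): {"ek":[[84,97],[61,42,3],[82,7,94,64],[48,79]],"gt":[{"ce":4,"tln":8,"ufp":1},{"sjy":74,"wu":64,"xan":23},[90,54,5,34],{"e":60,"snc":49},{"ayu":77,"dy":45,"o":65,"yw":16}],"ha":[{"iri":56,"w":48,"xli":36},[72,69],{"ox":48,"rc":64},{"fc":41,"nqe":21,"ple":98,"qfj":89}],"xa":{"his":{"ik":40,"vco":3},"m":[92,35],"u":{"g":36,"hv":52,"uux":45,"zpj":93},"zvw":{"sv":17,"x":41}}}
After op 2 (replace /ek/1 14): {"ek":[[84,97],14,[82,7,94,64],[48,79]],"gt":[{"ce":4,"tln":8,"ufp":1},{"sjy":74,"wu":64,"xan":23},[90,54,5,34],{"e":60,"snc":49},{"ayu":77,"dy":45,"o":65,"yw":16}],"ha":[{"iri":56,"w":48,"xli":36},[72,69],{"ox":48,"rc":64},{"fc":41,"nqe":21,"ple":98,"qfj":89}],"xa":{"his":{"ik":40,"vco":3},"m":[92,35],"u":{"g":36,"hv":52,"uux":45,"zpj":93},"zvw":{"sv":17,"x":41}}}
After op 3 (replace /gt/1/sjy 3): {"ek":[[84,97],14,[82,7,94,64],[48,79]],"gt":[{"ce":4,"tln":8,"ufp":1},{"sjy":3,"wu":64,"xan":23},[90,54,5,34],{"e":60,"snc":49},{"ayu":77,"dy":45,"o":65,"yw":16}],"ha":[{"iri":56,"w":48,"xli":36},[72,69],{"ox":48,"rc":64},{"fc":41,"nqe":21,"ple":98,"qfj":89}],"xa":{"his":{"ik":40,"vco":3},"m":[92,35],"u":{"g":36,"hv":52,"uux":45,"zpj":93},"zvw":{"sv":17,"x":41}}}
After op 4 (add /ha/0/w 32): {"ek":[[84,97],14,[82,7,94,64],[48,79]],"gt":[{"ce":4,"tln":8,"ufp":1},{"sjy":3,"wu":64,"xan":23},[90,54,5,34],{"e":60,"snc":49},{"ayu":77,"dy":45,"o":65,"yw":16}],"ha":[{"iri":56,"w":32,"xli":36},[72,69],{"ox":48,"rc":64},{"fc":41,"nqe":21,"ple":98,"qfj":89}],"xa":{"his":{"ik":40,"vco":3},"m":[92,35],"u":{"g":36,"hv":52,"uux":45,"zpj":93},"zvw":{"sv":17,"x":41}}}
After op 5 (replace /ha/1/1 33): {"ek":[[84,97],14,[82,7,94,64],[48,79]],"gt":[{"ce":4,"tln":8,"ufp":1},{"sjy":3,"wu":64,"xan":23},[90,54,5,34],{"e":60,"snc":49},{"ayu":77,"dy":45,"o":65,"yw":16}],"ha":[{"iri":56,"w":32,"xli":36},[72,33],{"ox":48,"rc":64},{"fc":41,"nqe":21,"ple":98,"qfj":89}],"xa":{"his":{"ik":40,"vco":3},"m":[92,35],"u":{"g":36,"hv":52,"uux":45,"zpj":93},"zvw":{"sv":17,"x":41}}}
After op 6 (remove /ha/2): {"ek":[[84,97],14,[82,7,94,64],[48,79]],"gt":[{"ce":4,"tln":8,"ufp":1},{"sjy":3,"wu":64,"xan":23},[90,54,5,34],{"e":60,"snc":49},{"ayu":77,"dy":45,"o":65,"yw":16}],"ha":[{"iri":56,"w":32,"xli":36},[72,33],{"fc":41,"nqe":21,"ple":98,"qfj":89}],"xa":{"his":{"ik":40,"vco":3},"m":[92,35],"u":{"g":36,"hv":52,"uux":45,"zpj":93},"zvw":{"sv":17,"x":41}}}
After op 7 (add /xa/m/0 22): {"ek":[[84,97],14,[82,7,94,64],[48,79]],"gt":[{"ce":4,"tln":8,"ufp":1},{"sjy":3,"wu":64,"xan":23},[90,54,5,34],{"e":60,"snc":49},{"ayu":77,"dy":45,"o":65,"yw":16}],"ha":[{"iri":56,"w":32,"xli":36},[72,33],{"fc":41,"nqe":21,"ple":98,"qfj":89}],"xa":{"his":{"ik":40,"vco":3},"m":[22,92,35],"u":{"g":36,"hv":52,"uux":45,"zpj":93},"zvw":{"sv":17,"x":41}}}
After op 8 (replace /gt/4/dy 15): {"ek":[[84,97],14,[82,7,94,64],[48,79]],"gt":[{"ce":4,"tln":8,"ufp":1},{"sjy":3,"wu":64,"xan":23},[90,54,5,34],{"e":60,"snc":49},{"ayu":77,"dy":15,"o":65,"yw":16}],"ha":[{"iri":56,"w":32,"xli":36},[72,33],{"fc":41,"nqe":21,"ple":98,"qfj":89}],"xa":{"his":{"ik":40,"vco":3},"m":[22,92,35],"u":{"g":36,"hv":52,"uux":45,"zpj":93},"zvw":{"sv":17,"x":41}}}
After op 9 (add /xa/u/e 55): {"ek":[[84,97],14,[82,7,94,64],[48,79]],"gt":[{"ce":4,"tln":8,"ufp":1},{"sjy":3,"wu":64,"xan":23},[90,54,5,34],{"e":60,"snc":49},{"ayu":77,"dy":15,"o":65,"yw":16}],"ha":[{"iri":56,"w":32,"xli":36},[72,33],{"fc":41,"nqe":21,"ple":98,"qfj":89}],"xa":{"his":{"ik":40,"vco":3},"m":[22,92,35],"u":{"e":55,"g":36,"hv":52,"uux":45,"zpj":93},"zvw":{"sv":17,"x":41}}}
After op 10 (add /gt/0/f 3): {"ek":[[84,97],14,[82,7,94,64],[48,79]],"gt":[{"ce":4,"f":3,"tln":8,"ufp":1},{"sjy":3,"wu":64,"xan":23},[90,54,5,34],{"e":60,"snc":49},{"ayu":77,"dy":15,"o":65,"yw":16}],"ha":[{"iri":56,"w":32,"xli":36},[72,33],{"fc":41,"nqe":21,"ple":98,"qfj":89}],"xa":{"his":{"ik":40,"vco":3},"m":[22,92,35],"u":{"e":55,"g":36,"hv":52,"uux":45,"zpj":93},"zvw":{"sv":17,"x":41}}}
After op 11 (replace /ha/2 11): {"ek":[[84,97],14,[82,7,94,64],[48,79]],"gt":[{"ce":4,"f":3,"tln":8,"ufp":1},{"sjy":3,"wu":64,"xan":23},[90,54,5,34],{"e":60,"snc":49},{"ayu":77,"dy":15,"o":65,"yw":16}],"ha":[{"iri":56,"w":32,"xli":36},[72,33],11],"xa":{"his":{"ik":40,"vco":3},"m":[22,92,35],"u":{"e":55,"g":36,"hv":52,"uux":45,"zpj":93},"zvw":{"sv":17,"x":41}}}
After op 12 (remove /ek/0/0): {"ek":[[97],14,[82,7,94,64],[48,79]],"gt":[{"ce":4,"f":3,"tln":8,"ufp":1},{"sjy":3,"wu":64,"xan":23},[90,54,5,34],{"e":60,"snc":49},{"ayu":77,"dy":15,"o":65,"yw":16}],"ha":[{"iri":56,"w":32,"xli":36},[72,33],11],"xa":{"his":{"ik":40,"vco":3},"m":[22,92,35],"u":{"e":55,"g":36,"hv":52,"uux":45,"zpj":93},"zvw":{"sv":17,"x":41}}}
After op 13 (add /gt/0 70): {"ek":[[97],14,[82,7,94,64],[48,79]],"gt":[70,{"ce":4,"f":3,"tln":8,"ufp":1},{"sjy":3,"wu":64,"xan":23},[90,54,5,34],{"e":60,"snc":49},{"ayu":77,"dy":15,"o":65,"yw":16}],"ha":[{"iri":56,"w":32,"xli":36},[72,33],11],"xa":{"his":{"ik":40,"vco":3},"m":[22,92,35],"u":{"e":55,"g":36,"hv":52,"uux":45,"zpj":93},"zvw":{"sv":17,"x":41}}}
Value at /ha/2: 11

Answer: 11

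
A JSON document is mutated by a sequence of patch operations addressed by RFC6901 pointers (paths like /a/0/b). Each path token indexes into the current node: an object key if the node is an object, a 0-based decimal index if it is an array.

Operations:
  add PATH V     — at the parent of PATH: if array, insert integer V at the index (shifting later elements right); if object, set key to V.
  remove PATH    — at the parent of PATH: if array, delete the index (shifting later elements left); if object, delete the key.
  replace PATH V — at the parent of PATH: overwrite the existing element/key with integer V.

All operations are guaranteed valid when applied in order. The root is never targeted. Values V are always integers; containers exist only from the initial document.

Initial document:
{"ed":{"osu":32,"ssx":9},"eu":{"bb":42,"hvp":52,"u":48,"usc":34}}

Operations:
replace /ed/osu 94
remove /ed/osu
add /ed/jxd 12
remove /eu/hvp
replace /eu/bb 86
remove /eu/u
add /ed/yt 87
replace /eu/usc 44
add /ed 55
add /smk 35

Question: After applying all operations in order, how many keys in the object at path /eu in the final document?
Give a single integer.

Answer: 2

Derivation:
After op 1 (replace /ed/osu 94): {"ed":{"osu":94,"ssx":9},"eu":{"bb":42,"hvp":52,"u":48,"usc":34}}
After op 2 (remove /ed/osu): {"ed":{"ssx":9},"eu":{"bb":42,"hvp":52,"u":48,"usc":34}}
After op 3 (add /ed/jxd 12): {"ed":{"jxd":12,"ssx":9},"eu":{"bb":42,"hvp":52,"u":48,"usc":34}}
After op 4 (remove /eu/hvp): {"ed":{"jxd":12,"ssx":9},"eu":{"bb":42,"u":48,"usc":34}}
After op 5 (replace /eu/bb 86): {"ed":{"jxd":12,"ssx":9},"eu":{"bb":86,"u":48,"usc":34}}
After op 6 (remove /eu/u): {"ed":{"jxd":12,"ssx":9},"eu":{"bb":86,"usc":34}}
After op 7 (add /ed/yt 87): {"ed":{"jxd":12,"ssx":9,"yt":87},"eu":{"bb":86,"usc":34}}
After op 8 (replace /eu/usc 44): {"ed":{"jxd":12,"ssx":9,"yt":87},"eu":{"bb":86,"usc":44}}
After op 9 (add /ed 55): {"ed":55,"eu":{"bb":86,"usc":44}}
After op 10 (add /smk 35): {"ed":55,"eu":{"bb":86,"usc":44},"smk":35}
Size at path /eu: 2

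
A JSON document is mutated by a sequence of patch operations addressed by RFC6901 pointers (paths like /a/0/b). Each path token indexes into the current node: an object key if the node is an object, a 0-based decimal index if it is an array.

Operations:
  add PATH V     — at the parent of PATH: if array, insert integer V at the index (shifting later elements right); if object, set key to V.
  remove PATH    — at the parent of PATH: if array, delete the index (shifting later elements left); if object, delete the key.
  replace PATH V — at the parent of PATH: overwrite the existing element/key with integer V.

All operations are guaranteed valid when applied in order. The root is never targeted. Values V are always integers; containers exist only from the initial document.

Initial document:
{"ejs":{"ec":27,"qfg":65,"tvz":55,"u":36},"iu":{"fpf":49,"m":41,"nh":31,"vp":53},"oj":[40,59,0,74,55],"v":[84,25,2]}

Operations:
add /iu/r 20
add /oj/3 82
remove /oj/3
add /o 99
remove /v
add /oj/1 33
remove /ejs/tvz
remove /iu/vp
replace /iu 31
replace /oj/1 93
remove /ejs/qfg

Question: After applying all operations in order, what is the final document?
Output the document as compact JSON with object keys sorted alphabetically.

Answer: {"ejs":{"ec":27,"u":36},"iu":31,"o":99,"oj":[40,93,59,0,74,55]}

Derivation:
After op 1 (add /iu/r 20): {"ejs":{"ec":27,"qfg":65,"tvz":55,"u":36},"iu":{"fpf":49,"m":41,"nh":31,"r":20,"vp":53},"oj":[40,59,0,74,55],"v":[84,25,2]}
After op 2 (add /oj/3 82): {"ejs":{"ec":27,"qfg":65,"tvz":55,"u":36},"iu":{"fpf":49,"m":41,"nh":31,"r":20,"vp":53},"oj":[40,59,0,82,74,55],"v":[84,25,2]}
After op 3 (remove /oj/3): {"ejs":{"ec":27,"qfg":65,"tvz":55,"u":36},"iu":{"fpf":49,"m":41,"nh":31,"r":20,"vp":53},"oj":[40,59,0,74,55],"v":[84,25,2]}
After op 4 (add /o 99): {"ejs":{"ec":27,"qfg":65,"tvz":55,"u":36},"iu":{"fpf":49,"m":41,"nh":31,"r":20,"vp":53},"o":99,"oj":[40,59,0,74,55],"v":[84,25,2]}
After op 5 (remove /v): {"ejs":{"ec":27,"qfg":65,"tvz":55,"u":36},"iu":{"fpf":49,"m":41,"nh":31,"r":20,"vp":53},"o":99,"oj":[40,59,0,74,55]}
After op 6 (add /oj/1 33): {"ejs":{"ec":27,"qfg":65,"tvz":55,"u":36},"iu":{"fpf":49,"m":41,"nh":31,"r":20,"vp":53},"o":99,"oj":[40,33,59,0,74,55]}
After op 7 (remove /ejs/tvz): {"ejs":{"ec":27,"qfg":65,"u":36},"iu":{"fpf":49,"m":41,"nh":31,"r":20,"vp":53},"o":99,"oj":[40,33,59,0,74,55]}
After op 8 (remove /iu/vp): {"ejs":{"ec":27,"qfg":65,"u":36},"iu":{"fpf":49,"m":41,"nh":31,"r":20},"o":99,"oj":[40,33,59,0,74,55]}
After op 9 (replace /iu 31): {"ejs":{"ec":27,"qfg":65,"u":36},"iu":31,"o":99,"oj":[40,33,59,0,74,55]}
After op 10 (replace /oj/1 93): {"ejs":{"ec":27,"qfg":65,"u":36},"iu":31,"o":99,"oj":[40,93,59,0,74,55]}
After op 11 (remove /ejs/qfg): {"ejs":{"ec":27,"u":36},"iu":31,"o":99,"oj":[40,93,59,0,74,55]}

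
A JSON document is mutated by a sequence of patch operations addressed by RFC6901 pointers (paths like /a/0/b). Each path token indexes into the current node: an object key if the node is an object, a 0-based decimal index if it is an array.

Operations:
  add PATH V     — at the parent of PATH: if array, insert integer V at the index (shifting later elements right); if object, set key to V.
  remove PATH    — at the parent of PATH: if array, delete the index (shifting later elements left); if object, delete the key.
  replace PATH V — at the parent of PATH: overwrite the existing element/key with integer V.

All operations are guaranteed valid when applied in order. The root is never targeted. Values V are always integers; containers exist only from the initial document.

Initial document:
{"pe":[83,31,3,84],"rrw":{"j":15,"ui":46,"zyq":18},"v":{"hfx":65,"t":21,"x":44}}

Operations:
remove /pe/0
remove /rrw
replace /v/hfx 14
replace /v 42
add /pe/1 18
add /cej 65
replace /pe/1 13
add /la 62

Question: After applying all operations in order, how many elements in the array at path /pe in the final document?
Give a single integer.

Answer: 4

Derivation:
After op 1 (remove /pe/0): {"pe":[31,3,84],"rrw":{"j":15,"ui":46,"zyq":18},"v":{"hfx":65,"t":21,"x":44}}
After op 2 (remove /rrw): {"pe":[31,3,84],"v":{"hfx":65,"t":21,"x":44}}
After op 3 (replace /v/hfx 14): {"pe":[31,3,84],"v":{"hfx":14,"t":21,"x":44}}
After op 4 (replace /v 42): {"pe":[31,3,84],"v":42}
After op 5 (add /pe/1 18): {"pe":[31,18,3,84],"v":42}
After op 6 (add /cej 65): {"cej":65,"pe":[31,18,3,84],"v":42}
After op 7 (replace /pe/1 13): {"cej":65,"pe":[31,13,3,84],"v":42}
After op 8 (add /la 62): {"cej":65,"la":62,"pe":[31,13,3,84],"v":42}
Size at path /pe: 4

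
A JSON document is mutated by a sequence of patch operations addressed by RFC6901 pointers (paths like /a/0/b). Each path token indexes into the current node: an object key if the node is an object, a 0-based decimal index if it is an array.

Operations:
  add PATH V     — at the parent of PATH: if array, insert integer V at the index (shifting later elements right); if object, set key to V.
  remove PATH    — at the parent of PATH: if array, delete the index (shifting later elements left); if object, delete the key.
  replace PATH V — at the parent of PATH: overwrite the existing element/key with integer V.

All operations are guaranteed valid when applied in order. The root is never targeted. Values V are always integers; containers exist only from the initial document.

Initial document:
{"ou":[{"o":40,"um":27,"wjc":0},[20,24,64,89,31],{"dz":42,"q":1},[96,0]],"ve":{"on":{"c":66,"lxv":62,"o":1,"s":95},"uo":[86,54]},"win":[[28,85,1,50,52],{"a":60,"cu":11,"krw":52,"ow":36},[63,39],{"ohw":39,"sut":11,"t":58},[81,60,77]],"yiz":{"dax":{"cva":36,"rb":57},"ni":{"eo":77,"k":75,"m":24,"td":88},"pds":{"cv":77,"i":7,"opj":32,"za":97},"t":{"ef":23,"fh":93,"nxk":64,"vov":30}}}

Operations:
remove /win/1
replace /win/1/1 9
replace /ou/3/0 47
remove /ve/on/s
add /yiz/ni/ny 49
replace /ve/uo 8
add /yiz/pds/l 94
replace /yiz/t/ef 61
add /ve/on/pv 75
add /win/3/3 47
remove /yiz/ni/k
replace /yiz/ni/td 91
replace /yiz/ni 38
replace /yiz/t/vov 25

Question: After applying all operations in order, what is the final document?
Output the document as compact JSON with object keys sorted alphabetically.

After op 1 (remove /win/1): {"ou":[{"o":40,"um":27,"wjc":0},[20,24,64,89,31],{"dz":42,"q":1},[96,0]],"ve":{"on":{"c":66,"lxv":62,"o":1,"s":95},"uo":[86,54]},"win":[[28,85,1,50,52],[63,39],{"ohw":39,"sut":11,"t":58},[81,60,77]],"yiz":{"dax":{"cva":36,"rb":57},"ni":{"eo":77,"k":75,"m":24,"td":88},"pds":{"cv":77,"i":7,"opj":32,"za":97},"t":{"ef":23,"fh":93,"nxk":64,"vov":30}}}
After op 2 (replace /win/1/1 9): {"ou":[{"o":40,"um":27,"wjc":0},[20,24,64,89,31],{"dz":42,"q":1},[96,0]],"ve":{"on":{"c":66,"lxv":62,"o":1,"s":95},"uo":[86,54]},"win":[[28,85,1,50,52],[63,9],{"ohw":39,"sut":11,"t":58},[81,60,77]],"yiz":{"dax":{"cva":36,"rb":57},"ni":{"eo":77,"k":75,"m":24,"td":88},"pds":{"cv":77,"i":7,"opj":32,"za":97},"t":{"ef":23,"fh":93,"nxk":64,"vov":30}}}
After op 3 (replace /ou/3/0 47): {"ou":[{"o":40,"um":27,"wjc":0},[20,24,64,89,31],{"dz":42,"q":1},[47,0]],"ve":{"on":{"c":66,"lxv":62,"o":1,"s":95},"uo":[86,54]},"win":[[28,85,1,50,52],[63,9],{"ohw":39,"sut":11,"t":58},[81,60,77]],"yiz":{"dax":{"cva":36,"rb":57},"ni":{"eo":77,"k":75,"m":24,"td":88},"pds":{"cv":77,"i":7,"opj":32,"za":97},"t":{"ef":23,"fh":93,"nxk":64,"vov":30}}}
After op 4 (remove /ve/on/s): {"ou":[{"o":40,"um":27,"wjc":0},[20,24,64,89,31],{"dz":42,"q":1},[47,0]],"ve":{"on":{"c":66,"lxv":62,"o":1},"uo":[86,54]},"win":[[28,85,1,50,52],[63,9],{"ohw":39,"sut":11,"t":58},[81,60,77]],"yiz":{"dax":{"cva":36,"rb":57},"ni":{"eo":77,"k":75,"m":24,"td":88},"pds":{"cv":77,"i":7,"opj":32,"za":97},"t":{"ef":23,"fh":93,"nxk":64,"vov":30}}}
After op 5 (add /yiz/ni/ny 49): {"ou":[{"o":40,"um":27,"wjc":0},[20,24,64,89,31],{"dz":42,"q":1},[47,0]],"ve":{"on":{"c":66,"lxv":62,"o":1},"uo":[86,54]},"win":[[28,85,1,50,52],[63,9],{"ohw":39,"sut":11,"t":58},[81,60,77]],"yiz":{"dax":{"cva":36,"rb":57},"ni":{"eo":77,"k":75,"m":24,"ny":49,"td":88},"pds":{"cv":77,"i":7,"opj":32,"za":97},"t":{"ef":23,"fh":93,"nxk":64,"vov":30}}}
After op 6 (replace /ve/uo 8): {"ou":[{"o":40,"um":27,"wjc":0},[20,24,64,89,31],{"dz":42,"q":1},[47,0]],"ve":{"on":{"c":66,"lxv":62,"o":1},"uo":8},"win":[[28,85,1,50,52],[63,9],{"ohw":39,"sut":11,"t":58},[81,60,77]],"yiz":{"dax":{"cva":36,"rb":57},"ni":{"eo":77,"k":75,"m":24,"ny":49,"td":88},"pds":{"cv":77,"i":7,"opj":32,"za":97},"t":{"ef":23,"fh":93,"nxk":64,"vov":30}}}
After op 7 (add /yiz/pds/l 94): {"ou":[{"o":40,"um":27,"wjc":0},[20,24,64,89,31],{"dz":42,"q":1},[47,0]],"ve":{"on":{"c":66,"lxv":62,"o":1},"uo":8},"win":[[28,85,1,50,52],[63,9],{"ohw":39,"sut":11,"t":58},[81,60,77]],"yiz":{"dax":{"cva":36,"rb":57},"ni":{"eo":77,"k":75,"m":24,"ny":49,"td":88},"pds":{"cv":77,"i":7,"l":94,"opj":32,"za":97},"t":{"ef":23,"fh":93,"nxk":64,"vov":30}}}
After op 8 (replace /yiz/t/ef 61): {"ou":[{"o":40,"um":27,"wjc":0},[20,24,64,89,31],{"dz":42,"q":1},[47,0]],"ve":{"on":{"c":66,"lxv":62,"o":1},"uo":8},"win":[[28,85,1,50,52],[63,9],{"ohw":39,"sut":11,"t":58},[81,60,77]],"yiz":{"dax":{"cva":36,"rb":57},"ni":{"eo":77,"k":75,"m":24,"ny":49,"td":88},"pds":{"cv":77,"i":7,"l":94,"opj":32,"za":97},"t":{"ef":61,"fh":93,"nxk":64,"vov":30}}}
After op 9 (add /ve/on/pv 75): {"ou":[{"o":40,"um":27,"wjc":0},[20,24,64,89,31],{"dz":42,"q":1},[47,0]],"ve":{"on":{"c":66,"lxv":62,"o":1,"pv":75},"uo":8},"win":[[28,85,1,50,52],[63,9],{"ohw":39,"sut":11,"t":58},[81,60,77]],"yiz":{"dax":{"cva":36,"rb":57},"ni":{"eo":77,"k":75,"m":24,"ny":49,"td":88},"pds":{"cv":77,"i":7,"l":94,"opj":32,"za":97},"t":{"ef":61,"fh":93,"nxk":64,"vov":30}}}
After op 10 (add /win/3/3 47): {"ou":[{"o":40,"um":27,"wjc":0},[20,24,64,89,31],{"dz":42,"q":1},[47,0]],"ve":{"on":{"c":66,"lxv":62,"o":1,"pv":75},"uo":8},"win":[[28,85,1,50,52],[63,9],{"ohw":39,"sut":11,"t":58},[81,60,77,47]],"yiz":{"dax":{"cva":36,"rb":57},"ni":{"eo":77,"k":75,"m":24,"ny":49,"td":88},"pds":{"cv":77,"i":7,"l":94,"opj":32,"za":97},"t":{"ef":61,"fh":93,"nxk":64,"vov":30}}}
After op 11 (remove /yiz/ni/k): {"ou":[{"o":40,"um":27,"wjc":0},[20,24,64,89,31],{"dz":42,"q":1},[47,0]],"ve":{"on":{"c":66,"lxv":62,"o":1,"pv":75},"uo":8},"win":[[28,85,1,50,52],[63,9],{"ohw":39,"sut":11,"t":58},[81,60,77,47]],"yiz":{"dax":{"cva":36,"rb":57},"ni":{"eo":77,"m":24,"ny":49,"td":88},"pds":{"cv":77,"i":7,"l":94,"opj":32,"za":97},"t":{"ef":61,"fh":93,"nxk":64,"vov":30}}}
After op 12 (replace /yiz/ni/td 91): {"ou":[{"o":40,"um":27,"wjc":0},[20,24,64,89,31],{"dz":42,"q":1},[47,0]],"ve":{"on":{"c":66,"lxv":62,"o":1,"pv":75},"uo":8},"win":[[28,85,1,50,52],[63,9],{"ohw":39,"sut":11,"t":58},[81,60,77,47]],"yiz":{"dax":{"cva":36,"rb":57},"ni":{"eo":77,"m":24,"ny":49,"td":91},"pds":{"cv":77,"i":7,"l":94,"opj":32,"za":97},"t":{"ef":61,"fh":93,"nxk":64,"vov":30}}}
After op 13 (replace /yiz/ni 38): {"ou":[{"o":40,"um":27,"wjc":0},[20,24,64,89,31],{"dz":42,"q":1},[47,0]],"ve":{"on":{"c":66,"lxv":62,"o":1,"pv":75},"uo":8},"win":[[28,85,1,50,52],[63,9],{"ohw":39,"sut":11,"t":58},[81,60,77,47]],"yiz":{"dax":{"cva":36,"rb":57},"ni":38,"pds":{"cv":77,"i":7,"l":94,"opj":32,"za":97},"t":{"ef":61,"fh":93,"nxk":64,"vov":30}}}
After op 14 (replace /yiz/t/vov 25): {"ou":[{"o":40,"um":27,"wjc":0},[20,24,64,89,31],{"dz":42,"q":1},[47,0]],"ve":{"on":{"c":66,"lxv":62,"o":1,"pv":75},"uo":8},"win":[[28,85,1,50,52],[63,9],{"ohw":39,"sut":11,"t":58},[81,60,77,47]],"yiz":{"dax":{"cva":36,"rb":57},"ni":38,"pds":{"cv":77,"i":7,"l":94,"opj":32,"za":97},"t":{"ef":61,"fh":93,"nxk":64,"vov":25}}}

Answer: {"ou":[{"o":40,"um":27,"wjc":0},[20,24,64,89,31],{"dz":42,"q":1},[47,0]],"ve":{"on":{"c":66,"lxv":62,"o":1,"pv":75},"uo":8},"win":[[28,85,1,50,52],[63,9],{"ohw":39,"sut":11,"t":58},[81,60,77,47]],"yiz":{"dax":{"cva":36,"rb":57},"ni":38,"pds":{"cv":77,"i":7,"l":94,"opj":32,"za":97},"t":{"ef":61,"fh":93,"nxk":64,"vov":25}}}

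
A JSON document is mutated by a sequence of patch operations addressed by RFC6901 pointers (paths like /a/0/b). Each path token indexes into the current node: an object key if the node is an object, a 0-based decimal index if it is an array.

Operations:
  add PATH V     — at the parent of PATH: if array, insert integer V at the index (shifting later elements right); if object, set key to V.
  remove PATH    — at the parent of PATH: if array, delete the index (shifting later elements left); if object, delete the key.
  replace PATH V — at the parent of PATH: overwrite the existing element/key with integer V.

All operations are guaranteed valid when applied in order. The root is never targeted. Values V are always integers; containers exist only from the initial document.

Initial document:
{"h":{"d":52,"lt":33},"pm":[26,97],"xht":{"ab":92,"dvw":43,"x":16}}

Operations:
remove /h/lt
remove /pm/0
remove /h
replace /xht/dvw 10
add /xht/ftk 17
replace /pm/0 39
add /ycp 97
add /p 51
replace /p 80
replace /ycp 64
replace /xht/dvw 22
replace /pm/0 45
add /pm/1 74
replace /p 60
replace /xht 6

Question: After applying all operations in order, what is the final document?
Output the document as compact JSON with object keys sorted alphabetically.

Answer: {"p":60,"pm":[45,74],"xht":6,"ycp":64}

Derivation:
After op 1 (remove /h/lt): {"h":{"d":52},"pm":[26,97],"xht":{"ab":92,"dvw":43,"x":16}}
After op 2 (remove /pm/0): {"h":{"d":52},"pm":[97],"xht":{"ab":92,"dvw":43,"x":16}}
After op 3 (remove /h): {"pm":[97],"xht":{"ab":92,"dvw":43,"x":16}}
After op 4 (replace /xht/dvw 10): {"pm":[97],"xht":{"ab":92,"dvw":10,"x":16}}
After op 5 (add /xht/ftk 17): {"pm":[97],"xht":{"ab":92,"dvw":10,"ftk":17,"x":16}}
After op 6 (replace /pm/0 39): {"pm":[39],"xht":{"ab":92,"dvw":10,"ftk":17,"x":16}}
After op 7 (add /ycp 97): {"pm":[39],"xht":{"ab":92,"dvw":10,"ftk":17,"x":16},"ycp":97}
After op 8 (add /p 51): {"p":51,"pm":[39],"xht":{"ab":92,"dvw":10,"ftk":17,"x":16},"ycp":97}
After op 9 (replace /p 80): {"p":80,"pm":[39],"xht":{"ab":92,"dvw":10,"ftk":17,"x":16},"ycp":97}
After op 10 (replace /ycp 64): {"p":80,"pm":[39],"xht":{"ab":92,"dvw":10,"ftk":17,"x":16},"ycp":64}
After op 11 (replace /xht/dvw 22): {"p":80,"pm":[39],"xht":{"ab":92,"dvw":22,"ftk":17,"x":16},"ycp":64}
After op 12 (replace /pm/0 45): {"p":80,"pm":[45],"xht":{"ab":92,"dvw":22,"ftk":17,"x":16},"ycp":64}
After op 13 (add /pm/1 74): {"p":80,"pm":[45,74],"xht":{"ab":92,"dvw":22,"ftk":17,"x":16},"ycp":64}
After op 14 (replace /p 60): {"p":60,"pm":[45,74],"xht":{"ab":92,"dvw":22,"ftk":17,"x":16},"ycp":64}
After op 15 (replace /xht 6): {"p":60,"pm":[45,74],"xht":6,"ycp":64}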